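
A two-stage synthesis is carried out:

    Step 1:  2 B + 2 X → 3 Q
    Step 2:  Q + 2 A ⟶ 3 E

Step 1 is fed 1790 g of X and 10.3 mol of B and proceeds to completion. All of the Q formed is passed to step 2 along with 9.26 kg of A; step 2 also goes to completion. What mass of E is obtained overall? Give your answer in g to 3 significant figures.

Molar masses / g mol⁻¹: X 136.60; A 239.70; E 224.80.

Step 1:
n(X) = 1790 / 136.60 = 13.10 mol
n(B) = 10.30 mol
n/ν → X: 6.550, B: 5.150; B is limiting.
n(Q) produced = (3/2) × 10.30 = 15.45 mol
Step 2:
n(Q) available = 15.45 mol
n(A) = 9.260×1000 / 239.70 = 38.63 mol
n/ν → Q: 15.45, A: 19.32; Q is limiting.
n(E) = (3/1) × 15.45 = 46.35 mol
mass = 46.35 × 224.80 = 10420 g

10400 g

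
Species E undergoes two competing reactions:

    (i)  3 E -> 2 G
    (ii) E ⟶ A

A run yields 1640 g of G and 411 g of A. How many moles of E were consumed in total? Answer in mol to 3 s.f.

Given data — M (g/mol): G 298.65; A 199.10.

n(G) = 1640 / 298.65 = 5.491 mol
n(A) = 411 / 199.10 = 2.064 mol
n(E) via (i) = (3/2)×5.491 = 8.237 mol
n(E) via (ii) = (1/1)×2.064 = 2.064 mol
total n(E) = 8.237 + 2.064 = 10.30 mol

10.3 mol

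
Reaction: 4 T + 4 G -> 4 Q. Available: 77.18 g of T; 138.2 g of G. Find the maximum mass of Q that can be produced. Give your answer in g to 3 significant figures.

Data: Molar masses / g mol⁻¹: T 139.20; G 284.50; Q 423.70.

n(T) = 77.18 / 139.20 = 0.5545 mol
n(G) = 138.2 / 284.50 = 0.4858 mol
n/ν for T = 0.5545/4 = 0.1386
n/ν for G = 0.4858/4 = 0.1215
Smallest n/ν is G → limiting reagent.
n(Q) = (4/4) × 0.4858 = 0.4858 mol
mass = 0.4858 × 423.70 = 205.8 g

206 g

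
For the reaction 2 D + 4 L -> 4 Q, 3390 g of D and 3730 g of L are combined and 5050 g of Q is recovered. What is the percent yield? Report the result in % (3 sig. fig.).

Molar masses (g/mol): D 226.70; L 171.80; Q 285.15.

n(D) = 3390 / 226.70 = 14.95 mol
n(L) = 3730 / 171.80 = 21.71 mol
n/ν for D = 14.95/2 = 7.475
n/ν for L = 21.71/4 = 5.428
Smallest n/ν is L → limiting reagent.
theoretical n(Q) = (4/4) × 21.71 = 21.71 mol → 6191 g
% yield = 5050 / 6191 × 100 = 81.57 %

81.6 %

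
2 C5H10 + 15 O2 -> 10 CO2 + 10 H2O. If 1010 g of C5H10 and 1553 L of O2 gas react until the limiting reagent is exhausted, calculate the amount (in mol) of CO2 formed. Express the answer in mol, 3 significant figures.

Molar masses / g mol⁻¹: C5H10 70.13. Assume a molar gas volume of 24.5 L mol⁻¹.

42.3 mol

n(C5H10) = 1010 / 70.13 = 14.40 mol
n(O2) = 1553 / 24.5 = 63.39 mol
n/ν → C5H10: 7.200, O2: 4.226; O2 is limiting.
n(CO2) = (10/15) × 63.39 = 42.26 mol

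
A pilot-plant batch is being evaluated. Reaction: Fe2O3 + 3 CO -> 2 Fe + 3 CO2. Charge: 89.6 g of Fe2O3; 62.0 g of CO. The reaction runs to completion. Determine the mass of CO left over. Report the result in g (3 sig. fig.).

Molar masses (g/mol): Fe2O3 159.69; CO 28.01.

14.9 g

n(Fe2O3) = 89.60 / 159.69 = 0.5611 mol
n(CO) = 62.00 / 28.01 = 2.213 mol
n/ν for Fe2O3 = 0.5611/1 = 0.5611
n/ν for CO = 2.213/3 = 0.7377
Smallest n/ν is Fe2O3 → limiting reagent.
CO consumed = (3/1) × 0.5611 = 1.683 mol
CO remaining = 2.213 − 1.683 = 0.5300 mol
mass = 0.5300 × 28.01 = 14.85 g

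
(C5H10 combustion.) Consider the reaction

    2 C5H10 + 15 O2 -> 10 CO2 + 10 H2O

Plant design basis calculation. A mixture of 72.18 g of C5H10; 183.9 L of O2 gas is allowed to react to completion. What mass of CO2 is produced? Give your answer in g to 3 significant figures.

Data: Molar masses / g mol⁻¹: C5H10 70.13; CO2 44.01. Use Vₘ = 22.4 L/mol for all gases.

226 g

n(C5H10) = 72.18 / 70.13 = 1.029 mol
n(O2) = 183.9 / 22.4 = 8.210 mol
n/ν for C5H10 = 1.029/2 = 0.5145
n/ν for O2 = 8.210/15 = 0.5473
Smallest n/ν is C5H10 → limiting reagent.
n(CO2) = (10/2) × 1.029 = 5.145 mol
mass = 5.145 × 44.01 = 226.4 g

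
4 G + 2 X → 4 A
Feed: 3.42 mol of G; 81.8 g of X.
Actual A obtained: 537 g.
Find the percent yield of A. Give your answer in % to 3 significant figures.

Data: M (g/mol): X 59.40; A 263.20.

n(G) = 3.420 mol
n(X) = 81.80 / 59.40 = 1.377 mol
n/ν → G: 0.8550, X: 0.6885; X is limiting.
theoretical n(A) = (4/2) × 1.377 = 2.754 mol → 724.9 g
% yield = 537 / 724.9 × 100 = 74.08 %

74.1 %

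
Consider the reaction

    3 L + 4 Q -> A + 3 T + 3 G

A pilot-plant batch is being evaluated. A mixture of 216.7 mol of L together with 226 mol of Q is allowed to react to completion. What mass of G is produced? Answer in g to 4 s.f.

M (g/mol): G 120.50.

n(L) = 216.7 mol
n(Q) = 226.0 mol
n/ν → L: 72.23, Q: 56.50; Q is limiting.
n(G) = (3/4) × 226.0 = 169.5 mol
mass = 169.5 × 120.50 = 20420 g

20420 g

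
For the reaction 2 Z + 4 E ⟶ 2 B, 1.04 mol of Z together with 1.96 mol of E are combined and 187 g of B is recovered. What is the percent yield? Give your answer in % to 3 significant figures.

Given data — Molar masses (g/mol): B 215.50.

n(Z) = 1.040 mol
n(E) = 1.960 mol
n/ν → Z: 0.5200, E: 0.4900; E is limiting.
theoretical n(B) = (2/4) × 1.960 = 0.9800 mol → 211.2 g
% yield = 187 / 211.2 × 100 = 88.54 %

88.5 %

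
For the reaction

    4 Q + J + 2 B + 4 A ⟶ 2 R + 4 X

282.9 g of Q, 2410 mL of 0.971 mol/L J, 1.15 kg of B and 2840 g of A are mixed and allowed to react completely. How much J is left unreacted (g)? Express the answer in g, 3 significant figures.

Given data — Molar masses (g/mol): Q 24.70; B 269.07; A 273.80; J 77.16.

15.7 g

n(Q) = 282.9 / 24.70 = 11.45 mol
n(J) = 0.971 × 2410/1000 = 2.340 mol
n(B) = 1.150×1000 / 269.07 = 4.274 mol
n(A) = 2840 / 273.80 = 10.37 mol
n/ν → Q: 2.863, J: 2.340, B: 2.137, A: 2.593; B is limiting.
J consumed = (1/2) × 4.274 = 2.137 mol
J remaining = 2.340 − 2.137 = 0.2030 mol
mass = 0.2030 × 77.16 = 15.66 g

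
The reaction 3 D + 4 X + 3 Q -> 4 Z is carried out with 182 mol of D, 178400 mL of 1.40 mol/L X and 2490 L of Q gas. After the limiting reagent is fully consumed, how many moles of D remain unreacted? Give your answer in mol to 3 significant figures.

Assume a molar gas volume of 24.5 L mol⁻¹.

80.4 mol

n(D) = 182.0 mol
n(X) = 1.40 × 178400/1000 = 249.8 mol
n(Q) = 2490 / 24.5 = 101.6 mol
n/ν for D = 182.0/3 = 60.67
n/ν for X = 249.8/4 = 62.45
n/ν for Q = 101.6/3 = 33.87
Smallest n/ν is Q → limiting reagent.
D consumed = (3/3) × 101.6 = 101.6 mol
D remaining = 182.0 − 101.6 = 80.40 mol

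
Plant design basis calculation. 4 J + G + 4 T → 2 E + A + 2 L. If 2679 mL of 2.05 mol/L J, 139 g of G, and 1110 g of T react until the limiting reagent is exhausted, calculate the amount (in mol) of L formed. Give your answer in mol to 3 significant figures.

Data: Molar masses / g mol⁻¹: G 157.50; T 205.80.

n(J) = 2.05 × 2679/1000 = 5.492 mol
n(G) = 139.0 / 157.50 = 0.8825 mol
n(T) = 1110 / 205.80 = 5.394 mol
n/ν → J: 1.373, G: 0.8825, T: 1.349; G is limiting.
n(L) = (2/1) × 0.8825 = 1.765 mol

1.77 mol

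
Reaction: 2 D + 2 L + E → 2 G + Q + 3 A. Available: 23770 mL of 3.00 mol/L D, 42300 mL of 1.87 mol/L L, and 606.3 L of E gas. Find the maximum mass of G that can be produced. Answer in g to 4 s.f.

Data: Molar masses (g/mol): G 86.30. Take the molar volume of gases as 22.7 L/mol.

n(D) = 3.00 × 23770/1000 = 71.31 mol
n(L) = 1.87 × 42300/1000 = 79.10 mol
n(E) = 606.3 / 22.7 = 26.71 mol
n/ν → D: 35.66, L: 39.55, E: 26.71; E is limiting.
n(G) = (2/1) × 26.71 = 53.42 mol
mass = 53.42 × 86.30 = 4610 g

4610 g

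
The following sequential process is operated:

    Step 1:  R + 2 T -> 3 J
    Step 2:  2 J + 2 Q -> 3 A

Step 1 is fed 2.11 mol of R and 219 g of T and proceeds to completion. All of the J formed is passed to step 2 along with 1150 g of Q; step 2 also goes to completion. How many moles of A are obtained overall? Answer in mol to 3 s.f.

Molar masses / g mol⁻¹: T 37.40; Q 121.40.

9.50 mol

Step 1:
n(R) = 2.110 mol
n(T) = 219.0 / 37.40 = 5.856 mol
n/ν for R = 2.110/1 = 2.110
n/ν for T = 5.856/2 = 2.928
Smallest n/ν is R → limiting reagent.
n(J) produced = (3/1) × 2.110 = 6.330 mol
Step 2:
n(J) available = 6.330 mol
n(Q) = 1150 / 121.40 = 9.473 mol
n/ν for J = 6.330/2 = 3.165
n/ν for Q = 9.473/2 = 4.737
Smallest n/ν is J → limiting reagent.
n(A) = (3/2) × 6.330 = 9.495 mol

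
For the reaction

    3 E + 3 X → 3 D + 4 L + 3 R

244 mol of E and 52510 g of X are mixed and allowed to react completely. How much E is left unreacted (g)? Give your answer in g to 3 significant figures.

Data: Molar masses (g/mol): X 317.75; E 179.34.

14100 g

n(E) = 244.0 mol
n(X) = 52510 / 317.75 = 165.3 mol
n/ν → E: 81.33, X: 55.10; X is limiting.
E consumed = (3/3) × 165.3 = 165.3 mol
E remaining = 244.0 − 165.3 = 78.70 mol
mass = 78.70 × 179.34 = 14110 g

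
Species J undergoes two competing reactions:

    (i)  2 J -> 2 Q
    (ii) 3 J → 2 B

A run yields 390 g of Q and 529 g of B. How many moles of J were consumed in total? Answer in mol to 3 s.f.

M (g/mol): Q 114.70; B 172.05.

8.01 mol

n(Q) = 390 / 114.70 = 3.400 mol
n(B) = 529 / 172.05 = 3.075 mol
n(J) via (i) = (2/2)×3.400 = 3.400 mol
n(J) via (ii) = (3/2)×3.075 = 4.613 mol
total n(J) = 3.400 + 4.613 = 8.013 mol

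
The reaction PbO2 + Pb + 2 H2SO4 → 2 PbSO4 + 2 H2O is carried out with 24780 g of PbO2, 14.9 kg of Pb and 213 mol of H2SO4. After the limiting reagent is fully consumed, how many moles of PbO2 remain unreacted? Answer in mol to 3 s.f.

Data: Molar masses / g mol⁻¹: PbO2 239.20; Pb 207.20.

31.7 mol

n(PbO2) = 24780 / 239.20 = 103.6 mol
n(Pb) = 14.90×1000 / 207.20 = 71.91 mol
n(H2SO4) = 213.0 mol
n/ν for PbO2 = 103.6/1 = 103.6
n/ν for Pb = 71.91/1 = 71.91
n/ν for H2SO4 = 213.0/2 = 106.5
Smallest n/ν is Pb → limiting reagent.
PbO2 consumed = (1/1) × 71.91 = 71.91 mol
PbO2 remaining = 103.6 − 71.91 = 31.69 mol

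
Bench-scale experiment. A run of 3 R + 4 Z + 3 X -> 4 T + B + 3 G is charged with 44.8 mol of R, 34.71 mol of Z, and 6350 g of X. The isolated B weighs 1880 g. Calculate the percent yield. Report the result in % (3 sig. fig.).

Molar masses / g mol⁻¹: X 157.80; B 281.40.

77.0 %

n(R) = 44.80 mol
n(Z) = 34.71 mol
n(X) = 6350 / 157.80 = 40.24 mol
n/ν for R = 44.80/3 = 14.93
n/ν for Z = 34.71/4 = 8.678
n/ν for X = 40.24/3 = 13.41
Smallest n/ν is Z → limiting reagent.
theoretical n(B) = (1/4) × 34.71 = 8.678 mol → 2442 g
% yield = 1880 / 2442 × 100 = 76.99 %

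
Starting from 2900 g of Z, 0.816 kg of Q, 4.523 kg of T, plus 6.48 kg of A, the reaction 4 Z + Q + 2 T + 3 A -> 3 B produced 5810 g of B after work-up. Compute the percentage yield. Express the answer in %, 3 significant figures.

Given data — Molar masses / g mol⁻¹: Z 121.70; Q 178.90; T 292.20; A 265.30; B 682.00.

n(Z) = 2900 / 121.70 = 23.83 mol
n(Q) = 0.8160×1000 / 178.90 = 4.561 mol
n(T) = 4.523×1000 / 292.20 = 15.48 mol
n(A) = 6.480×1000 / 265.30 = 24.43 mol
n/ν → Z: 5.958, Q: 4.561, T: 7.740, A: 8.143; Q is limiting.
theoretical n(B) = (3/1) × 4.561 = 13.68 mol → 9330 g
% yield = 5810 / 9330 × 100 = 62.27 %

62.3 %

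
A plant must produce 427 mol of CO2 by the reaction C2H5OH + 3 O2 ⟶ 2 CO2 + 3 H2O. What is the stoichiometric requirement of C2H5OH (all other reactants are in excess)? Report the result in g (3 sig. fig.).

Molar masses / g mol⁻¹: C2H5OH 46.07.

n(CO2) = 427.0 mol
n(C2H5OH) = (1/2) × 427.0 = 213.5 mol
mass = 213.5 × 46.07 = 9836 g

9840 g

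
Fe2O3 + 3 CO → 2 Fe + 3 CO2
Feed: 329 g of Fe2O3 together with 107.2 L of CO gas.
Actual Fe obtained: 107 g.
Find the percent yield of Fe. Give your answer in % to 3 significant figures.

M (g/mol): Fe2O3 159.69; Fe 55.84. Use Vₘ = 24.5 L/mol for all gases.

n(Fe2O3) = 329.0 / 159.69 = 2.060 mol
n(CO) = 107.2 / 24.5 = 4.376 mol
n/ν for Fe2O3 = 2.060/1 = 2.060
n/ν for CO = 4.376/3 = 1.459
Smallest n/ν is CO → limiting reagent.
theoretical n(Fe) = (2/3) × 4.376 = 2.917 mol → 162.9 g
% yield = 107 / 162.9 × 100 = 65.68 %

65.7 %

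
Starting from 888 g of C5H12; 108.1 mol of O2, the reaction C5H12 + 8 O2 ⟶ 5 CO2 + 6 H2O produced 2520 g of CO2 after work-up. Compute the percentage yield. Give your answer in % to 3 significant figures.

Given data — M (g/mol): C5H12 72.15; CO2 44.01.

n(C5H12) = 888.0 / 72.15 = 12.31 mol
n(O2) = 108.1 mol
n/ν for C5H12 = 12.31/1 = 12.31
n/ν for O2 = 108.1/8 = 13.51
Smallest n/ν is C5H12 → limiting reagent.
theoretical n(CO2) = (5/1) × 12.31 = 61.55 mol → 2709 g
% yield = 2520 / 2709 × 100 = 93.02 %

93.0 %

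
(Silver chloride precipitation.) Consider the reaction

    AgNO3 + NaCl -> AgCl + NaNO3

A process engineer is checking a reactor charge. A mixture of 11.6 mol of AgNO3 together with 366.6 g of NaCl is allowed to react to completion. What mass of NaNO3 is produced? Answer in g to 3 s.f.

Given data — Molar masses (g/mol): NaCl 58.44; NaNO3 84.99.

533 g

n(AgNO3) = 11.60 mol
n(NaCl) = 366.6 / 58.44 = 6.273 mol
n/ν for AgNO3 = 11.60/1 = 11.60
n/ν for NaCl = 6.273/1 = 6.273
Smallest n/ν is NaCl → limiting reagent.
n(NaNO3) = (1/1) × 6.273 = 6.273 mol
mass = 6.273 × 84.99 = 533.1 g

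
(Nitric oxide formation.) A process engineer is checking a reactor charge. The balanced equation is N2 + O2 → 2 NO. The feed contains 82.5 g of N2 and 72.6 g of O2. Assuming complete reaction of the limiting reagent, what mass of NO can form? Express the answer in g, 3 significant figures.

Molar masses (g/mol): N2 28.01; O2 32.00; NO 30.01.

n(N2) = 82.50 / 28.01 = 2.945 mol
n(O2) = 72.60 / 32.00 = 2.269 mol
n/ν for N2 = 2.945/1 = 2.945
n/ν for O2 = 2.269/1 = 2.269
Smallest n/ν is O2 → limiting reagent.
n(NO) = (2/1) × 2.269 = 4.538 mol
mass = 4.538 × 30.01 = 136.2 g

136 g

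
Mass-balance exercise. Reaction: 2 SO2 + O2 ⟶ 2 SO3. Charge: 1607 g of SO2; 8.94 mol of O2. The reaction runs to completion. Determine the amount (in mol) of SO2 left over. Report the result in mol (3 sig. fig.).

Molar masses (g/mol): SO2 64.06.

7.21 mol

n(SO2) = 1607 / 64.06 = 25.09 mol
n(O2) = 8.940 mol
n/ν for SO2 = 25.09/2 = 12.55
n/ν for O2 = 8.940/1 = 8.940
Smallest n/ν is O2 → limiting reagent.
SO2 consumed = (2/1) × 8.940 = 17.88 mol
SO2 remaining = 25.09 − 17.88 = 7.210 mol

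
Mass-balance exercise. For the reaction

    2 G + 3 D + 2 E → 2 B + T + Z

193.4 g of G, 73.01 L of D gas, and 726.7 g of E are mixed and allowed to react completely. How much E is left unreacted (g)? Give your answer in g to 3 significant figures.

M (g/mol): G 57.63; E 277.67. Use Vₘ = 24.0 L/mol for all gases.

n(G) = 193.4 / 57.63 = 3.356 mol
n(D) = 73.01 / 24.0 = 3.042 mol
n(E) = 726.7 / 277.67 = 2.617 mol
n/ν for G = 3.356/2 = 1.678
n/ν for D = 3.042/3 = 1.014
n/ν for E = 2.617/2 = 1.309
Smallest n/ν is D → limiting reagent.
E consumed = (2/3) × 3.042 = 2.028 mol
E remaining = 2.617 − 2.028 = 0.5890 mol
mass = 0.5890 × 277.67 = 163.5 g

164 g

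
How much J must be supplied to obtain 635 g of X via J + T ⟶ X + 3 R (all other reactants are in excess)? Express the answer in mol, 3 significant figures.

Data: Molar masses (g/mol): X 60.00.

10.6 mol

n(X) = 635 / 60.00 = 10.58 mol
n(J) = (1/1) × 10.58 = 10.58 mol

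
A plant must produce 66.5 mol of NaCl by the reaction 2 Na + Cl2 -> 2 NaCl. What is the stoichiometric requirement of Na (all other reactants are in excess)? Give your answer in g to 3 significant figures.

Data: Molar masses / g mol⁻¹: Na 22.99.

1530 g

n(NaCl) = 66.50 mol
n(Na) = (2/2) × 66.50 = 66.50 mol
mass = 66.50 × 22.99 = 1529 g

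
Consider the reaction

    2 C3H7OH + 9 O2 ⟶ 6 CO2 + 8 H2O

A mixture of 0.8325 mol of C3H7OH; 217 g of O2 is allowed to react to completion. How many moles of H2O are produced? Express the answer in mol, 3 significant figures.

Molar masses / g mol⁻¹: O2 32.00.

n(C3H7OH) = 0.8325 mol
n(O2) = 217.0 / 32.00 = 6.781 mol
n/ν for C3H7OH = 0.8325/2 = 0.4163
n/ν for O2 = 6.781/9 = 0.7534
Smallest n/ν is C3H7OH → limiting reagent.
n(H2O) = (8/2) × 0.8325 = 3.330 mol

3.33 mol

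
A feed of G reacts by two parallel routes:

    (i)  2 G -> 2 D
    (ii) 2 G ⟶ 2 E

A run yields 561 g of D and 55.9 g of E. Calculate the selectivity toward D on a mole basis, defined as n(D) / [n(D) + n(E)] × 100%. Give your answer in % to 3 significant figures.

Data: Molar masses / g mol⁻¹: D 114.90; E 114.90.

90.9 %

n(D) = 561 / 114.90 = 4.883 mol
n(E) = 55.9 / 114.90 = 0.4865 mol
selectivity = 4.883/(4.883+0.4865) × 100 = 90.94 %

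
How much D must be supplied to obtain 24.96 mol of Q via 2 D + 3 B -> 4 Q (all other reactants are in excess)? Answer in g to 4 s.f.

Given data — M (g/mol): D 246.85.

3081 g

n(Q) = 24.96 mol
n(D) = (2/4) × 24.96 = 12.48 mol
mass = 12.48 × 246.85 = 3081 g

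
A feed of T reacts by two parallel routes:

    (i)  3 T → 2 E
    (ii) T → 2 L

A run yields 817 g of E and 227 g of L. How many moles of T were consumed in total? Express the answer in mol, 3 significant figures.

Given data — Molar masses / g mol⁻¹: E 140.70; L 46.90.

11.1 mol

n(E) = 817 / 140.70 = 5.807 mol
n(L) = 227 / 46.90 = 4.840 mol
n(T) via (i) = (3/2)×5.807 = 8.711 mol
n(T) via (ii) = (1/2)×4.840 = 2.420 mol
total n(T) = 8.711 + 2.420 = 11.13 mol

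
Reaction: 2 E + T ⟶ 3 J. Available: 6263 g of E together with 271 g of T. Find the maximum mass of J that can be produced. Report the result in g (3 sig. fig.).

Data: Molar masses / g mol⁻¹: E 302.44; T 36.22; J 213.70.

n(E) = 6263 / 302.44 = 20.71 mol
n(T) = 271.0 / 36.22 = 7.482 mol
n/ν → E: 10.36, T: 7.482; T is limiting.
n(J) = (3/1) × 7.482 = 22.45 mol
mass = 22.45 × 213.70 = 4798 g

4800 g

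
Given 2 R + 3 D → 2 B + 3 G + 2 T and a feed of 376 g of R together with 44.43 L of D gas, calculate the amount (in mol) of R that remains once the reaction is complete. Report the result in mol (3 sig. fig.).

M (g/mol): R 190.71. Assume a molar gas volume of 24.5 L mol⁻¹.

n(R) = 376.0 / 190.71 = 1.972 mol
n(D) = 44.43 / 24.5 = 1.813 mol
n/ν → R: 0.9860, D: 0.6043; D is limiting.
R consumed = (2/3) × 1.813 = 1.209 mol
R remaining = 1.972 − 1.209 = 0.7630 mol

0.763 mol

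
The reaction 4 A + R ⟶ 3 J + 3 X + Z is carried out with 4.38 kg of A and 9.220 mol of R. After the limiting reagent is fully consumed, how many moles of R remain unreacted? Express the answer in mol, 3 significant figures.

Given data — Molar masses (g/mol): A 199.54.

n(A) = 4.380×1000 / 199.54 = 21.95 mol
n(R) = 9.220 mol
n/ν for A = 21.95/4 = 5.488
n/ν for R = 9.220/1 = 9.220
Smallest n/ν is A → limiting reagent.
R consumed = (1/4) × 21.95 = 5.488 mol
R remaining = 9.220 − 5.488 = 3.732 mol

3.73 mol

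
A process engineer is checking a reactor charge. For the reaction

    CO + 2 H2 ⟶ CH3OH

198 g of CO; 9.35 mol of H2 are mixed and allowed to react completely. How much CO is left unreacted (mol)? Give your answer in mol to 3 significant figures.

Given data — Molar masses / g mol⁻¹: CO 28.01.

2.39 mol

n(CO) = 198.0 / 28.01 = 7.069 mol
n(H2) = 9.350 mol
n/ν for CO = 7.069/1 = 7.069
n/ν for H2 = 9.350/2 = 4.675
Smallest n/ν is H2 → limiting reagent.
CO consumed = (1/2) × 9.350 = 4.675 mol
CO remaining = 7.069 − 4.675 = 2.394 mol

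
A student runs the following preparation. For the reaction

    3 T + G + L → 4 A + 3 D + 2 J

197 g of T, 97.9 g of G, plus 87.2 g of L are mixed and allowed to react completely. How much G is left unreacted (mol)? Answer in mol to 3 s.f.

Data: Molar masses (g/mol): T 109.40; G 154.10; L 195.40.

n(T) = 197.0 / 109.40 = 1.801 mol
n(G) = 97.90 / 154.10 = 0.6353 mol
n(L) = 87.20 / 195.40 = 0.4463 mol
n/ν for T = 1.801/3 = 0.6003
n/ν for G = 0.6353/1 = 0.6353
n/ν for L = 0.4463/1 = 0.4463
Smallest n/ν is L → limiting reagent.
G consumed = (1/1) × 0.4463 = 0.4463 mol
G remaining = 0.6353 − 0.4463 = 0.1890 mol

0.189 mol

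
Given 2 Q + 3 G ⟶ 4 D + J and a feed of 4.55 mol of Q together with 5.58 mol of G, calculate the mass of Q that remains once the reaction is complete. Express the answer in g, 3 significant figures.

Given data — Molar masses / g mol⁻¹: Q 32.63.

27.1 g

n(Q) = 4.550 mol
n(G) = 5.580 mol
n/ν for Q = 4.550/2 = 2.275
n/ν for G = 5.580/3 = 1.860
Smallest n/ν is G → limiting reagent.
Q consumed = (2/3) × 5.580 = 3.720 mol
Q remaining = 4.550 − 3.720 = 0.8300 mol
mass = 0.8300 × 32.63 = 27.08 g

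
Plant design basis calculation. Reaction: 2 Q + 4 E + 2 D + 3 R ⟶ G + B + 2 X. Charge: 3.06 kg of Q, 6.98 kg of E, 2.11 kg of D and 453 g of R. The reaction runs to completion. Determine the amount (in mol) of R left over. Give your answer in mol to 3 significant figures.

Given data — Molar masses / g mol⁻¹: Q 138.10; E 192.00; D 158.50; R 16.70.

n(Q) = 3.060×1000 / 138.10 = 22.16 mol
n(E) = 6.980×1000 / 192.00 = 36.35 mol
n(D) = 2.110×1000 / 158.50 = 13.31 mol
n(R) = 453.0 / 16.70 = 27.13 mol
n/ν for Q = 22.16/2 = 11.08
n/ν for E = 36.35/4 = 9.088
n/ν for D = 13.31/2 = 6.655
n/ν for R = 27.13/3 = 9.043
Smallest n/ν is D → limiting reagent.
R consumed = (3/2) × 13.31 = 19.97 mol
R remaining = 27.13 − 19.97 = 7.160 mol

7.16 mol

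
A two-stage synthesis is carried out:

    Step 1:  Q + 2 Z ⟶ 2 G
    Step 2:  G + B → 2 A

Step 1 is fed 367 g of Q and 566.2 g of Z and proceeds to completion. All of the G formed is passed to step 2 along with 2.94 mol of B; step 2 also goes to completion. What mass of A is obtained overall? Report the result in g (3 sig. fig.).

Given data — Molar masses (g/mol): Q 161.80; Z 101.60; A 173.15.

1020 g

Step 1:
n(Q) = 367.0 / 161.80 = 2.268 mol
n(Z) = 566.2 / 101.60 = 5.573 mol
n/ν for Q = 2.268/1 = 2.268
n/ν for Z = 5.573/2 = 2.787
Smallest n/ν is Q → limiting reagent.
n(G) produced = (2/1) × 2.268 = 4.536 mol
Step 2:
n(G) available = 4.536 mol
n(B) = 2.940 mol
n/ν for G = 4.536/1 = 4.536
n/ν for B = 2.940/1 = 2.940
Smallest n/ν is B → limiting reagent.
n(A) = (2/1) × 2.940 = 5.880 mol
mass = 5.880 × 173.15 = 1018 g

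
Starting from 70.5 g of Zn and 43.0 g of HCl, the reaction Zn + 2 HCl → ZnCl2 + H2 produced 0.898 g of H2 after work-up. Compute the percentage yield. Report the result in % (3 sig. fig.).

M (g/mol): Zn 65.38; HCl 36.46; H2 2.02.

75.4 %

n(Zn) = 70.50 / 65.38 = 1.078 mol
n(HCl) = 43.00 / 36.46 = 1.179 mol
n/ν for Zn = 1.078/1 = 1.078
n/ν for HCl = 1.179/2 = 0.5895
Smallest n/ν is HCl → limiting reagent.
theoretical n(H2) = (1/2) × 1.179 = 0.5895 mol → 1.191 g
% yield = 0.898 / 1.191 × 100 = 75.40 %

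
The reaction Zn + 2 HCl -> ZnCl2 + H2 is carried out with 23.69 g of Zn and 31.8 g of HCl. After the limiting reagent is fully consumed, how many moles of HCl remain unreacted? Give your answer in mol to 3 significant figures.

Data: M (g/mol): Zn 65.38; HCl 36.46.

0.148 mol

n(Zn) = 23.69 / 65.38 = 0.3623 mol
n(HCl) = 31.80 / 36.46 = 0.8722 mol
n/ν for Zn = 0.3623/1 = 0.3623
n/ν for HCl = 0.8722/2 = 0.4361
Smallest n/ν is Zn → limiting reagent.
HCl consumed = (2/1) × 0.3623 = 0.7246 mol
HCl remaining = 0.8722 − 0.7246 = 0.1476 mol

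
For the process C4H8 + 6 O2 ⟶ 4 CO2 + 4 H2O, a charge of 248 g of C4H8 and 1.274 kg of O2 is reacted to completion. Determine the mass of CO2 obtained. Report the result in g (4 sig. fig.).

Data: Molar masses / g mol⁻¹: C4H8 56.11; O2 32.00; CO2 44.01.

n(C4H8) = 248.0 / 56.11 = 4.420 mol
n(O2) = 1.274×1000 / 32.00 = 39.81 mol
n/ν → C4H8: 4.420, O2: 6.635; C4H8 is limiting.
n(CO2) = (4/1) × 4.420 = 17.68 mol
mass = 17.68 × 44.01 = 778.1 g

778.1 g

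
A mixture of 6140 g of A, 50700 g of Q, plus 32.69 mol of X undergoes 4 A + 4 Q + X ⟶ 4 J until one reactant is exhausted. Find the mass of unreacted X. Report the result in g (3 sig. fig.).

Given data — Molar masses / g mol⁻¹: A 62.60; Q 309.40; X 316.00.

n(A) = 6140 / 62.60 = 98.08 mol
n(Q) = 50700 / 309.40 = 163.9 mol
n(X) = 32.69 mol
n/ν for A = 98.08/4 = 24.52
n/ν for Q = 163.9/4 = 40.98
n/ν for X = 32.69/1 = 32.69
Smallest n/ν is A → limiting reagent.
X consumed = (1/4) × 98.08 = 24.52 mol
X remaining = 32.69 − 24.52 = 8.170 mol
mass = 8.170 × 316.00 = 2582 g

2580 g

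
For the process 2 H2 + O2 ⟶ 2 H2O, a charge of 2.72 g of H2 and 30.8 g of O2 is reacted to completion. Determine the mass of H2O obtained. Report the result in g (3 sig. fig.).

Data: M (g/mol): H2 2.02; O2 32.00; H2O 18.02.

24.3 g

n(H2) = 2.720 / 2.02 = 1.347 mol
n(O2) = 30.80 / 32.00 = 0.9625 mol
n/ν for H2 = 1.347/2 = 0.6735
n/ν for O2 = 0.9625/1 = 0.9625
Smallest n/ν is H2 → limiting reagent.
n(H2O) = (2/2) × 1.347 = 1.347 mol
mass = 1.347 × 18.02 = 24.27 g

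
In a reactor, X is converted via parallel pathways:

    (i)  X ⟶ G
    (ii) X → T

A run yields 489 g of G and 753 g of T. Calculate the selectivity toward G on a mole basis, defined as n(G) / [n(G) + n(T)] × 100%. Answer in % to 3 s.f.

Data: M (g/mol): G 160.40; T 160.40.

n(G) = 489 / 160.40 = 3.049 mol
n(T) = 753 / 160.40 = 4.695 mol
selectivity = 3.049/(3.049+4.695) × 100 = 39.37 %

39.4 %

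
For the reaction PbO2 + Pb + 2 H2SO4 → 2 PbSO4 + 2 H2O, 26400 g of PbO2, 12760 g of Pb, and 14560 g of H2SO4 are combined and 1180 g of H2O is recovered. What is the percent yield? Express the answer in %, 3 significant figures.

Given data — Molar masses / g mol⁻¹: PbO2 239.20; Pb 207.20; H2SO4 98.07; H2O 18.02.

53.2 %

n(PbO2) = 26400 / 239.20 = 110.4 mol
n(Pb) = 12760 / 207.20 = 61.58 mol
n(H2SO4) = 14560 / 98.07 = 148.5 mol
n/ν → PbO2: 110.4, Pb: 61.58, H2SO4: 74.25; Pb is limiting.
theoretical n(H2O) = (2/1) × 61.58 = 123.2 mol → 2220 g
% yield = 1180 / 2220 × 100 = 53.15 %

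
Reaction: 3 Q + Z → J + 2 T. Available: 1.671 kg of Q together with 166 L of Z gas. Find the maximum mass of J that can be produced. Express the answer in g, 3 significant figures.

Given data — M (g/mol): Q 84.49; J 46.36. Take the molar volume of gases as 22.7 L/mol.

306 g

n(Q) = 1.671×1000 / 84.49 = 19.78 mol
n(Z) = 166.0 / 22.7 = 7.313 mol
n/ν → Q: 6.593, Z: 7.313; Q is limiting.
n(J) = (1/3) × 19.78 = 6.593 mol
mass = 6.593 × 46.36 = 305.7 g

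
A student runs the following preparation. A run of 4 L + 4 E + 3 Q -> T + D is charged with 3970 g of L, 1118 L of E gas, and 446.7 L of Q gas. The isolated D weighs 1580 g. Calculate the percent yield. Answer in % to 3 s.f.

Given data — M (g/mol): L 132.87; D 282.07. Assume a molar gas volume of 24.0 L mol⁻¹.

n(L) = 3970 / 132.87 = 29.88 mol
n(E) = 1118 / 24.0 = 46.58 mol
n(Q) = 446.7 / 24.0 = 18.61 mol
n/ν for L = 29.88/4 = 7.470
n/ν for E = 46.58/4 = 11.65
n/ν for Q = 18.61/3 = 6.203
Smallest n/ν is Q → limiting reagent.
theoretical n(D) = (1/3) × 18.61 = 6.203 mol → 1750 g
% yield = 1580 / 1750 × 100 = 90.29 %

90.3 %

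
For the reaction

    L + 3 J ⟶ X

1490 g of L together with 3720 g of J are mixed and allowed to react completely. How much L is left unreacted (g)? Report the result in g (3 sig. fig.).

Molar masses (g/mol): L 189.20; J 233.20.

n(L) = 1490 / 189.20 = 7.875 mol
n(J) = 3720 / 233.20 = 15.95 mol
n/ν → L: 7.875, J: 5.317; J is limiting.
L consumed = (1/3) × 15.95 = 5.317 mol
L remaining = 7.875 − 5.317 = 2.558 mol
mass = 2.558 × 189.20 = 484.0 g

484 g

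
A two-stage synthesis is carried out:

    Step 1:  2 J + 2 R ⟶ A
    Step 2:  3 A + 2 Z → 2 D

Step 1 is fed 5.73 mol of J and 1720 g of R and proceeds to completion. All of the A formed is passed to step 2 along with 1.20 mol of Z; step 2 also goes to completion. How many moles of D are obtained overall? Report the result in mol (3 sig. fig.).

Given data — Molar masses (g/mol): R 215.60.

Step 1:
n(J) = 5.730 mol
n(R) = 1720 / 215.60 = 7.978 mol
n/ν → J: 2.865, R: 3.989; J is limiting.
n(A) produced = (1/2) × 5.730 = 2.865 mol
Step 2:
n(A) available = 2.865 mol
n(Z) = 1.200 mol
n/ν → A: 0.9550, Z: 0.6000; Z is limiting.
n(D) = (2/2) × 1.200 = 1.200 mol

1.20 mol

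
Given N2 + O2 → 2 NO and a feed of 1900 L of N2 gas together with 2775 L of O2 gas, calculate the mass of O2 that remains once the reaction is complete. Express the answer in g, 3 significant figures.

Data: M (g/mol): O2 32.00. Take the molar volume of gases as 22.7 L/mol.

1230 g

n(N2) = 1900 / 22.7 = 83.70 mol
n(O2) = 2775 / 22.7 = 122.2 mol
n/ν for N2 = 83.70/1 = 83.70
n/ν for O2 = 122.2/1 = 122.2
Smallest n/ν is N2 → limiting reagent.
O2 consumed = (1/1) × 83.70 = 83.70 mol
O2 remaining = 122.2 − 83.70 = 38.50 mol
mass = 38.50 × 32.00 = 1232 g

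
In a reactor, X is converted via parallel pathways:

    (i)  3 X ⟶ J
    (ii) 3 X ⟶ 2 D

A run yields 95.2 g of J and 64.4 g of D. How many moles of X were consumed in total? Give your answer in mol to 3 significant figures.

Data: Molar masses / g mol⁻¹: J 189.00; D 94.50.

2.53 mol

n(J) = 95.2 / 189.00 = 0.5037 mol
n(D) = 64.4 / 94.50 = 0.6815 mol
n(X) via (i) = (3/1)×0.5037 = 1.511 mol
n(X) via (ii) = (3/2)×0.6815 = 1.022 mol
total n(X) = 1.511 + 1.022 = 2.533 mol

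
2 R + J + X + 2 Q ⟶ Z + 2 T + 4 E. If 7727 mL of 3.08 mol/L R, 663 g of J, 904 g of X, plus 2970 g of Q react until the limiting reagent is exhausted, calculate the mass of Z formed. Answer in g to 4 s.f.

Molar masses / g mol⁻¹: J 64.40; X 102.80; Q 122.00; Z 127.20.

1119 g

n(R) = 3.08 × 7727/1000 = 23.80 mol
n(J) = 663.0 / 64.40 = 10.30 mol
n(X) = 904.0 / 102.80 = 8.794 mol
n(Q) = 2970 / 122.00 = 24.34 mol
n/ν for R = 23.80/2 = 11.90
n/ν for J = 10.30/1 = 10.30
n/ν for X = 8.794/1 = 8.794
n/ν for Q = 24.34/2 = 12.17
Smallest n/ν is X → limiting reagent.
n(Z) = (1/1) × 8.794 = 8.794 mol
mass = 8.794 × 127.20 = 1119 g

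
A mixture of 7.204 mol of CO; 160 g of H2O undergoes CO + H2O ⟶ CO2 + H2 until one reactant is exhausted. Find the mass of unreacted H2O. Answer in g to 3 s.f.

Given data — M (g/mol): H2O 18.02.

30.2 g

n(CO) = 7.204 mol
n(H2O) = 160.0 / 18.02 = 8.879 mol
n/ν → CO: 7.204, H2O: 8.879; CO is limiting.
H2O consumed = (1/1) × 7.204 = 7.204 mol
H2O remaining = 8.879 − 7.204 = 1.675 mol
mass = 1.675 × 18.02 = 30.18 g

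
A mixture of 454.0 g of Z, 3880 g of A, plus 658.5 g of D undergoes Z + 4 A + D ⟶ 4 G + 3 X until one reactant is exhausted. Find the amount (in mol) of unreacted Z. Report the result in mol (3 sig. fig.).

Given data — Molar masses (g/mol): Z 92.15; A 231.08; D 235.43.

n(Z) = 454.0 / 92.15 = 4.927 mol
n(A) = 3880 / 231.08 = 16.79 mol
n(D) = 658.5 / 235.43 = 2.797 mol
n/ν → Z: 4.927, A: 4.198, D: 2.797; D is limiting.
Z consumed = (1/1) × 2.797 = 2.797 mol
Z remaining = 4.927 − 2.797 = 2.130 mol

2.13 mol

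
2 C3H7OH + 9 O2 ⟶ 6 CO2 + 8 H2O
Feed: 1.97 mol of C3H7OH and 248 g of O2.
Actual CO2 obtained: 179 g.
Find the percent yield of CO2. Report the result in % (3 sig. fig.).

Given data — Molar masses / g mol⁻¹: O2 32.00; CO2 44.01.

78.7 %

n(C3H7OH) = 1.970 mol
n(O2) = 248.0 / 32.00 = 7.750 mol
n/ν for C3H7OH = 1.970/2 = 0.9850
n/ν for O2 = 7.750/9 = 0.8611
Smallest n/ν is O2 → limiting reagent.
theoretical n(CO2) = (6/9) × 7.750 = 5.167 mol → 227.4 g
% yield = 179 / 227.4 × 100 = 78.72 %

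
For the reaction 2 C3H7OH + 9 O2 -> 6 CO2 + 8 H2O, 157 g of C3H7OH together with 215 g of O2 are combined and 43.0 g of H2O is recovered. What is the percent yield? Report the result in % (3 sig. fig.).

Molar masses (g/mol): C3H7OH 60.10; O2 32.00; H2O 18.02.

40.0 %

n(C3H7OH) = 157.0 / 60.10 = 2.612 mol
n(O2) = 215.0 / 32.00 = 6.719 mol
n/ν → C3H7OH: 1.306, O2: 0.7466; O2 is limiting.
theoretical n(H2O) = (8/9) × 6.719 = 5.972 mol → 107.6 g
% yield = 43.0 / 107.6 × 100 = 39.96 %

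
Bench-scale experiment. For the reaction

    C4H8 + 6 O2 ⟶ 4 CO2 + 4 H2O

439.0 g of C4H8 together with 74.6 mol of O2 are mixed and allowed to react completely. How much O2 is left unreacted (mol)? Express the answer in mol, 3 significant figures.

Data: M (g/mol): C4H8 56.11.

n(C4H8) = 439.0 / 56.11 = 7.824 mol
n(O2) = 74.60 mol
n/ν for C4H8 = 7.824/1 = 7.824
n/ν for O2 = 74.60/6 = 12.43
Smallest n/ν is C4H8 → limiting reagent.
O2 consumed = (6/1) × 7.824 = 46.94 mol
O2 remaining = 74.60 − 46.94 = 27.66 mol

27.7 mol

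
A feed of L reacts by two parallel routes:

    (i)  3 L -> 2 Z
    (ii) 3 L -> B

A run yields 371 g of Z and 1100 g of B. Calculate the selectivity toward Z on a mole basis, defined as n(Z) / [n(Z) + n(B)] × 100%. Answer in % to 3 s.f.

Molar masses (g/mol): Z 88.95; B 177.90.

40.3 %

n(Z) = 371 / 88.95 = 4.171 mol
n(B) = 1100 / 177.90 = 6.183 mol
selectivity = 4.171/(4.171+6.183) × 100 = 40.28 %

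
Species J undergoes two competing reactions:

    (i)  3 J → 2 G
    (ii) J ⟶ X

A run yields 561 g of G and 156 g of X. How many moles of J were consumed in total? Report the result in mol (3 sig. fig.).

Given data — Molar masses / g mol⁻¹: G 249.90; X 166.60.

n(G) = 561 / 249.90 = 2.245 mol
n(X) = 156 / 166.60 = 0.9364 mol
n(J) via (i) = (3/2)×2.245 = 3.368 mol
n(J) via (ii) = (1/1)×0.9364 = 0.9364 mol
total n(J) = 3.368 + 0.9364 = 4.304 mol

4.30 mol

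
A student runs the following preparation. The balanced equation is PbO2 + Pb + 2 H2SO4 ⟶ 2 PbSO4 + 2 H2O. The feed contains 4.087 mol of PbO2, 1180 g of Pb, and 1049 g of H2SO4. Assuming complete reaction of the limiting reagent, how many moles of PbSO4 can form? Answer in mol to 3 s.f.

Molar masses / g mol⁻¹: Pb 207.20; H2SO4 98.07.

8.17 mol

n(PbO2) = 4.087 mol
n(Pb) = 1180 / 207.20 = 5.695 mol
n(H2SO4) = 1049 / 98.07 = 10.70 mol
n/ν → PbO2: 4.087, Pb: 5.695, H2SO4: 5.350; PbO2 is limiting.
n(PbSO4) = (2/1) × 4.087 = 8.174 mol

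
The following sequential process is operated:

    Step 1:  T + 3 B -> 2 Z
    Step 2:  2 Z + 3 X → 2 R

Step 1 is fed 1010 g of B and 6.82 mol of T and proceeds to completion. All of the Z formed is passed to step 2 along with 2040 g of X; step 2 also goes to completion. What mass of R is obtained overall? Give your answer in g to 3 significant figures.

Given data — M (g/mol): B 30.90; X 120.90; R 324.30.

Step 1:
n(B) = 1010 / 30.90 = 32.69 mol
n(T) = 6.820 mol
n/ν → B: 10.90, T: 6.820; T is limiting.
n(Z) produced = (2/1) × 6.820 = 13.64 mol
Step 2:
n(Z) available = 13.64 mol
n(X) = 2040 / 120.90 = 16.87 mol
n/ν → Z: 6.820, X: 5.623; X is limiting.
n(R) = (2/3) × 16.87 = 11.25 mol
mass = 11.25 × 324.30 = 3648 g

3650 g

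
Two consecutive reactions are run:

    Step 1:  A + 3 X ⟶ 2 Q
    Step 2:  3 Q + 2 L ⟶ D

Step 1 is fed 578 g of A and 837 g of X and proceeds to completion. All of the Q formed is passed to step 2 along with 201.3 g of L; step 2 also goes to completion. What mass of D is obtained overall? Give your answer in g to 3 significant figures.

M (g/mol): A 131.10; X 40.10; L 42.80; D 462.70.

1090 g

Step 1:
n(A) = 578.0 / 131.10 = 4.409 mol
n(X) = 837.0 / 40.10 = 20.87 mol
n/ν for A = 4.409/1 = 4.409
n/ν for X = 20.87/3 = 6.957
Smallest n/ν is A → limiting reagent.
n(Q) produced = (2/1) × 4.409 = 8.818 mol
Step 2:
n(Q) available = 8.818 mol
n(L) = 201.3 / 42.80 = 4.703 mol
n/ν for Q = 8.818/3 = 2.939
n/ν for L = 4.703/2 = 2.352
Smallest n/ν is L → limiting reagent.
n(D) = (1/2) × 4.703 = 2.352 mol
mass = 2.352 × 462.70 = 1088 g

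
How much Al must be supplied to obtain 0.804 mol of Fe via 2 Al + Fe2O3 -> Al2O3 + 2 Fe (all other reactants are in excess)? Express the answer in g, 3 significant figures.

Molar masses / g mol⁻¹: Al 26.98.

n(Fe) = 0.8040 mol
n(Al) = (2/2) × 0.8040 = 0.8040 mol
mass = 0.8040 × 26.98 = 21.69 g

21.7 g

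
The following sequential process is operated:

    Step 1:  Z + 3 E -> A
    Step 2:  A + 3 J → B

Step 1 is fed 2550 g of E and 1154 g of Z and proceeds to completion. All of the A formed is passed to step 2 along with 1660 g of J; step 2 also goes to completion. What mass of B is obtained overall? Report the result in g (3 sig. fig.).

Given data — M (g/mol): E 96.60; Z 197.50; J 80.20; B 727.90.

4250 g

Step 1:
n(E) = 2550 / 96.60 = 26.40 mol
n(Z) = 1154 / 197.50 = 5.843 mol
n/ν → E: 8.800, Z: 5.843; Z is limiting.
n(A) produced = (1/1) × 5.843 = 5.843 mol
Step 2:
n(A) available = 5.843 mol
n(J) = 1660 / 80.20 = 20.70 mol
n/ν → A: 5.843, J: 6.900; A is limiting.
n(B) = (1/1) × 5.843 = 5.843 mol
mass = 5.843 × 727.90 = 4253 g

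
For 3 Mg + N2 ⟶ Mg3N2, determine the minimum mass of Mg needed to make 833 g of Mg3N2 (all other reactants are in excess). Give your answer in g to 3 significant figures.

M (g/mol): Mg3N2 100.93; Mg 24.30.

602 g

n(Mg3N2) = 833 / 100.93 = 8.253 mol
n(Mg) = (3/1) × 8.253 = 24.76 mol
mass = 24.76 × 24.30 = 601.7 g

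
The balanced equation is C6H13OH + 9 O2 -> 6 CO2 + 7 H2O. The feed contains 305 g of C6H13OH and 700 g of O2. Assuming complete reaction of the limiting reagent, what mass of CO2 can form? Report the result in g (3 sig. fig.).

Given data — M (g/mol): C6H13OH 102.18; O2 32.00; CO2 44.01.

n(C6H13OH) = 305.0 / 102.18 = 2.985 mol
n(O2) = 700.0 / 32.00 = 21.88 mol
n/ν for C6H13OH = 2.985/1 = 2.985
n/ν for O2 = 21.88/9 = 2.431
Smallest n/ν is O2 → limiting reagent.
n(CO2) = (6/9) × 21.88 = 14.59 mol
mass = 14.59 × 44.01 = 642.1 g

642 g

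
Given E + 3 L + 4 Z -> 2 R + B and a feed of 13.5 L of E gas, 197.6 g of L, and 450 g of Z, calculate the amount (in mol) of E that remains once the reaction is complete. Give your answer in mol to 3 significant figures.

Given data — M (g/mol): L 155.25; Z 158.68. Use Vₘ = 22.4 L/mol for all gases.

n(E) = 13.50 / 22.4 = 0.6027 mol
n(L) = 197.6 / 155.25 = 1.273 mol
n(Z) = 450.0 / 158.68 = 2.836 mol
n/ν for E = 0.6027/1 = 0.6027
n/ν for L = 1.273/3 = 0.4243
n/ν for Z = 2.836/4 = 0.7090
Smallest n/ν is L → limiting reagent.
E consumed = (1/3) × 1.273 = 0.4243 mol
E remaining = 0.6027 − 0.4243 = 0.1784 mol

0.178 mol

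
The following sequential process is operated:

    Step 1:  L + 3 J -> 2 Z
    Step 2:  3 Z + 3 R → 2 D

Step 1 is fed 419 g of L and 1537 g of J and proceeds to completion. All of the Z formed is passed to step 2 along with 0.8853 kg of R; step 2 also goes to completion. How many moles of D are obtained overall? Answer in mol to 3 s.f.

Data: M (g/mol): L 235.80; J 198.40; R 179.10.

2.37 mol

Step 1:
n(L) = 419.0 / 235.80 = 1.777 mol
n(J) = 1537 / 198.40 = 7.747 mol
n/ν → L: 1.777, J: 2.582; L is limiting.
n(Z) produced = (2/1) × 1.777 = 3.554 mol
Step 2:
n(Z) available = 3.554 mol
n(R) = 0.8853×1000 / 179.10 = 4.943 mol
n/ν → Z: 1.185, R: 1.648; Z is limiting.
n(D) = (2/3) × 3.554 = 2.369 mol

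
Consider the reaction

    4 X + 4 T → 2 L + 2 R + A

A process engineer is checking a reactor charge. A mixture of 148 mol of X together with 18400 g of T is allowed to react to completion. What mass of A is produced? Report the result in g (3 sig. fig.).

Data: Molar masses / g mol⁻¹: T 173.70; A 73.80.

1950 g

n(X) = 148.0 mol
n(T) = 18400 / 173.70 = 105.9 mol
n/ν for X = 148.0/4 = 37.00
n/ν for T = 105.9/4 = 26.48
Smallest n/ν is T → limiting reagent.
n(A) = (1/4) × 105.9 = 26.48 mol
mass = 26.48 × 73.80 = 1954 g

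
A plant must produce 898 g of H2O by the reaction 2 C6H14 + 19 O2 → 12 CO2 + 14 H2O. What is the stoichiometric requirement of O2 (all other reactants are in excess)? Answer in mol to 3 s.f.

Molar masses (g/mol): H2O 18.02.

67.6 mol

n(H2O) = 898 / 18.02 = 49.83 mol
n(O2) = (19/14) × 49.83 = 67.63 mol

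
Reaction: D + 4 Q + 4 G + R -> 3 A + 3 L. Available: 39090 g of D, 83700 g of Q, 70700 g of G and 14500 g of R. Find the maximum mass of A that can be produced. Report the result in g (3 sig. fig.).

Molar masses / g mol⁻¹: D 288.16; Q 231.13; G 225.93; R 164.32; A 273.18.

n(D) = 39090 / 288.16 = 135.7 mol
n(Q) = 83700 / 231.13 = 362.1 mol
n(G) = 70700 / 225.93 = 312.9 mol
n(R) = 14500 / 164.32 = 88.24 mol
n/ν for D = 135.7/1 = 135.7
n/ν for Q = 362.1/4 = 90.53
n/ν for G = 312.9/4 = 78.23
n/ν for R = 88.24/1 = 88.24
Smallest n/ν is G → limiting reagent.
n(A) = (3/4) × 312.9 = 234.7 mol
mass = 234.7 × 273.18 = 64120 g

64100 g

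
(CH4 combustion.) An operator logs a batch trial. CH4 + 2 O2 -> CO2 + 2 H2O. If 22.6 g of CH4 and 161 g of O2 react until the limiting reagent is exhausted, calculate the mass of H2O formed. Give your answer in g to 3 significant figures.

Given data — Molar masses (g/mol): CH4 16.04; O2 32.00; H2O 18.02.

50.8 g

n(CH4) = 22.60 / 16.04 = 1.409 mol
n(O2) = 161.0 / 32.00 = 5.031 mol
n/ν → CH4: 1.409, O2: 2.516; CH4 is limiting.
n(H2O) = (2/1) × 1.409 = 2.818 mol
mass = 2.818 × 18.02 = 50.78 g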